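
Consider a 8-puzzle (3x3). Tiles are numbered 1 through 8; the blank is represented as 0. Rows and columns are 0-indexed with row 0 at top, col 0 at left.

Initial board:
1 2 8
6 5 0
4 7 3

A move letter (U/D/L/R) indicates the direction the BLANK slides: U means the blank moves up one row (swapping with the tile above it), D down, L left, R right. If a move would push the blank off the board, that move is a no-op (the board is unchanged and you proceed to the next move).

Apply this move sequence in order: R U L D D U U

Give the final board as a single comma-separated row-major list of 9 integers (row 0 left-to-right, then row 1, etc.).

Answer: 1, 0, 2, 6, 5, 8, 4, 7, 3

Derivation:
After move 1 (R):
1 2 8
6 5 0
4 7 3

After move 2 (U):
1 2 0
6 5 8
4 7 3

After move 3 (L):
1 0 2
6 5 8
4 7 3

After move 4 (D):
1 5 2
6 0 8
4 7 3

After move 5 (D):
1 5 2
6 7 8
4 0 3

After move 6 (U):
1 5 2
6 0 8
4 7 3

After move 7 (U):
1 0 2
6 5 8
4 7 3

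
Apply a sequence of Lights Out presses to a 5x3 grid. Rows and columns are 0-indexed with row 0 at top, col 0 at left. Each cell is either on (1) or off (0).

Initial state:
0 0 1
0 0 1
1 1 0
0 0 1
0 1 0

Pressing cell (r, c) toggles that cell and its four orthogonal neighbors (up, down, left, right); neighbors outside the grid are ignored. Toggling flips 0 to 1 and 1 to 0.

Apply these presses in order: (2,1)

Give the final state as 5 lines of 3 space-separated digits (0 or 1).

After press 1 at (2,1):
0 0 1
0 1 1
0 0 1
0 1 1
0 1 0

Answer: 0 0 1
0 1 1
0 0 1
0 1 1
0 1 0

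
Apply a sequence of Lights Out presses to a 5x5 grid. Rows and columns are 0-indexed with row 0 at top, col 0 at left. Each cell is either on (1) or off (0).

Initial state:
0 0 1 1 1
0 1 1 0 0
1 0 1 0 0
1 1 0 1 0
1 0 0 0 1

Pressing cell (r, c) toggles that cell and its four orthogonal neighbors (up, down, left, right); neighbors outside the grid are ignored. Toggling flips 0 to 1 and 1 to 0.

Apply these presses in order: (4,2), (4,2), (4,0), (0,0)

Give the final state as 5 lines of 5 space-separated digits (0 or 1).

After press 1 at (4,2):
0 0 1 1 1
0 1 1 0 0
1 0 1 0 0
1 1 1 1 0
1 1 1 1 1

After press 2 at (4,2):
0 0 1 1 1
0 1 1 0 0
1 0 1 0 0
1 1 0 1 0
1 0 0 0 1

After press 3 at (4,0):
0 0 1 1 1
0 1 1 0 0
1 0 1 0 0
0 1 0 1 0
0 1 0 0 1

After press 4 at (0,0):
1 1 1 1 1
1 1 1 0 0
1 0 1 0 0
0 1 0 1 0
0 1 0 0 1

Answer: 1 1 1 1 1
1 1 1 0 0
1 0 1 0 0
0 1 0 1 0
0 1 0 0 1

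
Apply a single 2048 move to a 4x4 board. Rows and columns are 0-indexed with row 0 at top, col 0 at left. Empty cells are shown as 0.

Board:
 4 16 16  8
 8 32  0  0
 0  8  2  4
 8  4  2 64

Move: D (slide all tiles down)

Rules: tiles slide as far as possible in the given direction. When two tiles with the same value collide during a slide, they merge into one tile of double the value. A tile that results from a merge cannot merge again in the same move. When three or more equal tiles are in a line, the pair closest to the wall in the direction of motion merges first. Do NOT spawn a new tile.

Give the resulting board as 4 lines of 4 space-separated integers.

Answer:  0 16  0  0
 0 32  0  8
 4  8 16  4
16  4  4 64

Derivation:
Slide down:
col 0: [4, 8, 0, 8] -> [0, 0, 4, 16]
col 1: [16, 32, 8, 4] -> [16, 32, 8, 4]
col 2: [16, 0, 2, 2] -> [0, 0, 16, 4]
col 3: [8, 0, 4, 64] -> [0, 8, 4, 64]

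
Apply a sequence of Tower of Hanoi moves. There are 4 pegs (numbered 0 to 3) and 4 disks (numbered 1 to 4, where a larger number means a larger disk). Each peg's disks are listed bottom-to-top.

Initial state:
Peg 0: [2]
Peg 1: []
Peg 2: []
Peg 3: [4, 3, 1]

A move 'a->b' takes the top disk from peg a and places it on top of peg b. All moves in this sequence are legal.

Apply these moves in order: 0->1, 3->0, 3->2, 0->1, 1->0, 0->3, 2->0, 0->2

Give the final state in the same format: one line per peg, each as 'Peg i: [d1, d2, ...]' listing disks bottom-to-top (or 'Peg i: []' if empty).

After move 1 (0->1):
Peg 0: []
Peg 1: [2]
Peg 2: []
Peg 3: [4, 3, 1]

After move 2 (3->0):
Peg 0: [1]
Peg 1: [2]
Peg 2: []
Peg 3: [4, 3]

After move 3 (3->2):
Peg 0: [1]
Peg 1: [2]
Peg 2: [3]
Peg 3: [4]

After move 4 (0->1):
Peg 0: []
Peg 1: [2, 1]
Peg 2: [3]
Peg 3: [4]

After move 5 (1->0):
Peg 0: [1]
Peg 1: [2]
Peg 2: [3]
Peg 3: [4]

After move 6 (0->3):
Peg 0: []
Peg 1: [2]
Peg 2: [3]
Peg 3: [4, 1]

After move 7 (2->0):
Peg 0: [3]
Peg 1: [2]
Peg 2: []
Peg 3: [4, 1]

After move 8 (0->2):
Peg 0: []
Peg 1: [2]
Peg 2: [3]
Peg 3: [4, 1]

Answer: Peg 0: []
Peg 1: [2]
Peg 2: [3]
Peg 3: [4, 1]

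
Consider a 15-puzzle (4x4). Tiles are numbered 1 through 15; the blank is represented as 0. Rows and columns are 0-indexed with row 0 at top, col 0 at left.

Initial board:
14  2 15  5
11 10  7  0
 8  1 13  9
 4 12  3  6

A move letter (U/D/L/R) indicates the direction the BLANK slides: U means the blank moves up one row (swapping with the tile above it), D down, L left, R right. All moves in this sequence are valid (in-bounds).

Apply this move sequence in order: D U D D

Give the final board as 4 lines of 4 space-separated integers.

After move 1 (D):
14  2 15  5
11 10  7  9
 8  1 13  0
 4 12  3  6

After move 2 (U):
14  2 15  5
11 10  7  0
 8  1 13  9
 4 12  3  6

After move 3 (D):
14  2 15  5
11 10  7  9
 8  1 13  0
 4 12  3  6

After move 4 (D):
14  2 15  5
11 10  7  9
 8  1 13  6
 4 12  3  0

Answer: 14  2 15  5
11 10  7  9
 8  1 13  6
 4 12  3  0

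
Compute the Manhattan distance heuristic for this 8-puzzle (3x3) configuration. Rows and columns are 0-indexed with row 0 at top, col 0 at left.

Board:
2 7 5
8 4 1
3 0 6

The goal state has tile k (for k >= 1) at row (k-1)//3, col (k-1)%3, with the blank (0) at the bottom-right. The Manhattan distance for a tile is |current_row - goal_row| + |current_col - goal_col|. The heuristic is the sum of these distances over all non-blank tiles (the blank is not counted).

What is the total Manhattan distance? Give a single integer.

Answer: 17

Derivation:
Tile 2: at (0,0), goal (0,1), distance |0-0|+|0-1| = 1
Tile 7: at (0,1), goal (2,0), distance |0-2|+|1-0| = 3
Tile 5: at (0,2), goal (1,1), distance |0-1|+|2-1| = 2
Tile 8: at (1,0), goal (2,1), distance |1-2|+|0-1| = 2
Tile 4: at (1,1), goal (1,0), distance |1-1|+|1-0| = 1
Tile 1: at (1,2), goal (0,0), distance |1-0|+|2-0| = 3
Tile 3: at (2,0), goal (0,2), distance |2-0|+|0-2| = 4
Tile 6: at (2,2), goal (1,2), distance |2-1|+|2-2| = 1
Sum: 1 + 3 + 2 + 2 + 1 + 3 + 4 + 1 = 17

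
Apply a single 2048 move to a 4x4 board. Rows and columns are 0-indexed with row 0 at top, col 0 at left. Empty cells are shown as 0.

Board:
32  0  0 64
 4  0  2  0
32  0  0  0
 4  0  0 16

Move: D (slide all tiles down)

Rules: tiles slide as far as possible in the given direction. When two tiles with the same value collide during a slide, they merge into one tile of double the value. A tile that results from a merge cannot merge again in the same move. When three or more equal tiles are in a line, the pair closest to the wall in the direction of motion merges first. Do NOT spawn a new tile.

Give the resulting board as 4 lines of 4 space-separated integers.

Slide down:
col 0: [32, 4, 32, 4] -> [32, 4, 32, 4]
col 1: [0, 0, 0, 0] -> [0, 0, 0, 0]
col 2: [0, 2, 0, 0] -> [0, 0, 0, 2]
col 3: [64, 0, 0, 16] -> [0, 0, 64, 16]

Answer: 32  0  0  0
 4  0  0  0
32  0  0 64
 4  0  2 16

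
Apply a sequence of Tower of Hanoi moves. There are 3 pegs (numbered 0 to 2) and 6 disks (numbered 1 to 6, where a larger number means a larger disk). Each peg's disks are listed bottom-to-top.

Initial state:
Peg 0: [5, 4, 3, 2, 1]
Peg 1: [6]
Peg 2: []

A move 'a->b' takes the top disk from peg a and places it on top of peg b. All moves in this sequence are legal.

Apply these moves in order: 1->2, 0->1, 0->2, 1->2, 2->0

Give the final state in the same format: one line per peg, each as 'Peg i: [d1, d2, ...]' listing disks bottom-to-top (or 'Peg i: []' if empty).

After move 1 (1->2):
Peg 0: [5, 4, 3, 2, 1]
Peg 1: []
Peg 2: [6]

After move 2 (0->1):
Peg 0: [5, 4, 3, 2]
Peg 1: [1]
Peg 2: [6]

After move 3 (0->2):
Peg 0: [5, 4, 3]
Peg 1: [1]
Peg 2: [6, 2]

After move 4 (1->2):
Peg 0: [5, 4, 3]
Peg 1: []
Peg 2: [6, 2, 1]

After move 5 (2->0):
Peg 0: [5, 4, 3, 1]
Peg 1: []
Peg 2: [6, 2]

Answer: Peg 0: [5, 4, 3, 1]
Peg 1: []
Peg 2: [6, 2]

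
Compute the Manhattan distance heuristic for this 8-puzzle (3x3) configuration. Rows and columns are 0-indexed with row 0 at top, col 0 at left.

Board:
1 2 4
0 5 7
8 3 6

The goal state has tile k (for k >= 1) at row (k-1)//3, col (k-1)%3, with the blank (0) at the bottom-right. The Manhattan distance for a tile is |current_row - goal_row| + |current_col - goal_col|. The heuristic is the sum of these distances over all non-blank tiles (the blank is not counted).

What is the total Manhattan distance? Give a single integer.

Tile 1: at (0,0), goal (0,0), distance |0-0|+|0-0| = 0
Tile 2: at (0,1), goal (0,1), distance |0-0|+|1-1| = 0
Tile 4: at (0,2), goal (1,0), distance |0-1|+|2-0| = 3
Tile 5: at (1,1), goal (1,1), distance |1-1|+|1-1| = 0
Tile 7: at (1,2), goal (2,0), distance |1-2|+|2-0| = 3
Tile 8: at (2,0), goal (2,1), distance |2-2|+|0-1| = 1
Tile 3: at (2,1), goal (0,2), distance |2-0|+|1-2| = 3
Tile 6: at (2,2), goal (1,2), distance |2-1|+|2-2| = 1
Sum: 0 + 0 + 3 + 0 + 3 + 1 + 3 + 1 = 11

Answer: 11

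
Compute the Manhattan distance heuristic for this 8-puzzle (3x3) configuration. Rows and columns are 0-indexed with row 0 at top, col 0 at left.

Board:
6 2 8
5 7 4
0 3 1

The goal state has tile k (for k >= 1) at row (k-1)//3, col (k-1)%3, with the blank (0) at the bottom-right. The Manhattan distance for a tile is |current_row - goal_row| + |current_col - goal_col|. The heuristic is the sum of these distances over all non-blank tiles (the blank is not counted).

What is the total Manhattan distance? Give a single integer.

Answer: 18

Derivation:
Tile 6: (0,0)->(1,2) = 3
Tile 2: (0,1)->(0,1) = 0
Tile 8: (0,2)->(2,1) = 3
Tile 5: (1,0)->(1,1) = 1
Tile 7: (1,1)->(2,0) = 2
Tile 4: (1,2)->(1,0) = 2
Tile 3: (2,1)->(0,2) = 3
Tile 1: (2,2)->(0,0) = 4
Sum: 3 + 0 + 3 + 1 + 2 + 2 + 3 + 4 = 18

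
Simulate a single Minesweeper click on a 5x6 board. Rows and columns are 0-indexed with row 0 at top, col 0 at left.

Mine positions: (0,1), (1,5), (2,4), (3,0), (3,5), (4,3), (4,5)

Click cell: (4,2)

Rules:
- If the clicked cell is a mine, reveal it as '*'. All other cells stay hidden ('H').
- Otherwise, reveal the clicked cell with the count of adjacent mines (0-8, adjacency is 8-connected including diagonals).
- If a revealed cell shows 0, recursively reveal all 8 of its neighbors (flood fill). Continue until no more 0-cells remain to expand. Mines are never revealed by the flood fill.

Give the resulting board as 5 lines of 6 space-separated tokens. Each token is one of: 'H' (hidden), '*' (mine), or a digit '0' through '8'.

H H H H H H
H H H H H H
H H H H H H
H H H H H H
H H 1 H H H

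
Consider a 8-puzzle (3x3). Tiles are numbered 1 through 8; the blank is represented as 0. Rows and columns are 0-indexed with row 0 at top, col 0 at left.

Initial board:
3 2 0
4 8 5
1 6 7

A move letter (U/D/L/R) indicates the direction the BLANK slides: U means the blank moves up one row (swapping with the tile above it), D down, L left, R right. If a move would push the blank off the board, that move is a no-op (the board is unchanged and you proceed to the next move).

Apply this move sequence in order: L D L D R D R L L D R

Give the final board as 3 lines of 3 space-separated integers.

After move 1 (L):
3 0 2
4 8 5
1 6 7

After move 2 (D):
3 8 2
4 0 5
1 6 7

After move 3 (L):
3 8 2
0 4 5
1 6 7

After move 4 (D):
3 8 2
1 4 5
0 6 7

After move 5 (R):
3 8 2
1 4 5
6 0 7

After move 6 (D):
3 8 2
1 4 5
6 0 7

After move 7 (R):
3 8 2
1 4 5
6 7 0

After move 8 (L):
3 8 2
1 4 5
6 0 7

After move 9 (L):
3 8 2
1 4 5
0 6 7

After move 10 (D):
3 8 2
1 4 5
0 6 7

After move 11 (R):
3 8 2
1 4 5
6 0 7

Answer: 3 8 2
1 4 5
6 0 7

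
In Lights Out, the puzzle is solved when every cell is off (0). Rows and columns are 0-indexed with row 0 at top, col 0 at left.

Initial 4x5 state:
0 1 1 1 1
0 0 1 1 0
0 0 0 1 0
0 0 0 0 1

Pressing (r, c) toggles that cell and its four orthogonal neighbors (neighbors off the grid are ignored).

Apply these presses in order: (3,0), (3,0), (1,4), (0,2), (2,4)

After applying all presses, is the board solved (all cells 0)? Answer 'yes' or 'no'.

Answer: yes

Derivation:
After press 1 at (3,0):
0 1 1 1 1
0 0 1 1 0
1 0 0 1 0
1 1 0 0 1

After press 2 at (3,0):
0 1 1 1 1
0 0 1 1 0
0 0 0 1 0
0 0 0 0 1

After press 3 at (1,4):
0 1 1 1 0
0 0 1 0 1
0 0 0 1 1
0 0 0 0 1

After press 4 at (0,2):
0 0 0 0 0
0 0 0 0 1
0 0 0 1 1
0 0 0 0 1

After press 5 at (2,4):
0 0 0 0 0
0 0 0 0 0
0 0 0 0 0
0 0 0 0 0

Lights still on: 0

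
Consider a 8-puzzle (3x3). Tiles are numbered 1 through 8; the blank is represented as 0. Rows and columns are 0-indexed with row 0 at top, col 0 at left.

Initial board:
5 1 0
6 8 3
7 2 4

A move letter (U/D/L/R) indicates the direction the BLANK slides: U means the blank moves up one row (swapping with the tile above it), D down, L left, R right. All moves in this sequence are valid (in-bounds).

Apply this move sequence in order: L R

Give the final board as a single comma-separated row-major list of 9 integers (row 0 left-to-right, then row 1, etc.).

Answer: 5, 1, 0, 6, 8, 3, 7, 2, 4

Derivation:
After move 1 (L):
5 0 1
6 8 3
7 2 4

After move 2 (R):
5 1 0
6 8 3
7 2 4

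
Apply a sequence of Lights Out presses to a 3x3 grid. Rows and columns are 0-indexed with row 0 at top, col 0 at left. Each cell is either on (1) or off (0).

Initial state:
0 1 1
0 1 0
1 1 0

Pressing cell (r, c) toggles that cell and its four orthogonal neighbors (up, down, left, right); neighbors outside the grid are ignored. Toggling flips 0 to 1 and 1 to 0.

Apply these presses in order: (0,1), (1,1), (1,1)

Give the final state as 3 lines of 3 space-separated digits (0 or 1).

After press 1 at (0,1):
1 0 0
0 0 0
1 1 0

After press 2 at (1,1):
1 1 0
1 1 1
1 0 0

After press 3 at (1,1):
1 0 0
0 0 0
1 1 0

Answer: 1 0 0
0 0 0
1 1 0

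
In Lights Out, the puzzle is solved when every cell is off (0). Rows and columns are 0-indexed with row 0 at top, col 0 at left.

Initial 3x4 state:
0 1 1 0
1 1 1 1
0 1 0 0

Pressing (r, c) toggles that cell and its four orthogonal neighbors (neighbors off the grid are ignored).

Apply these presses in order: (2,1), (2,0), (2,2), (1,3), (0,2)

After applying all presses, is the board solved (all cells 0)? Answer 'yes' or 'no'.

After press 1 at (2,1):
0 1 1 0
1 0 1 1
1 0 1 0

After press 2 at (2,0):
0 1 1 0
0 0 1 1
0 1 1 0

After press 3 at (2,2):
0 1 1 0
0 0 0 1
0 0 0 1

After press 4 at (1,3):
0 1 1 1
0 0 1 0
0 0 0 0

After press 5 at (0,2):
0 0 0 0
0 0 0 0
0 0 0 0

Lights still on: 0

Answer: yes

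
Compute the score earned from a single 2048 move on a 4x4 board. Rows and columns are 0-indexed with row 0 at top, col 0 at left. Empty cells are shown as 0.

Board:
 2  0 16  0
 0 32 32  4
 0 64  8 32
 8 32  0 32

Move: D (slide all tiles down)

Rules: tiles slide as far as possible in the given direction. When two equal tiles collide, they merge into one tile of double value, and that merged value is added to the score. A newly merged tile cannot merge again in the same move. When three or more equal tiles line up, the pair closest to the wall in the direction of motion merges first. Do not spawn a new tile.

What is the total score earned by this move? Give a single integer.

Slide down:
col 0: [2, 0, 0, 8] -> [0, 0, 2, 8]  score +0 (running 0)
col 1: [0, 32, 64, 32] -> [0, 32, 64, 32]  score +0 (running 0)
col 2: [16, 32, 8, 0] -> [0, 16, 32, 8]  score +0 (running 0)
col 3: [0, 4, 32, 32] -> [0, 0, 4, 64]  score +64 (running 64)
Board after move:
 0  0  0  0
 0 32 16  0
 2 64 32  4
 8 32  8 64

Answer: 64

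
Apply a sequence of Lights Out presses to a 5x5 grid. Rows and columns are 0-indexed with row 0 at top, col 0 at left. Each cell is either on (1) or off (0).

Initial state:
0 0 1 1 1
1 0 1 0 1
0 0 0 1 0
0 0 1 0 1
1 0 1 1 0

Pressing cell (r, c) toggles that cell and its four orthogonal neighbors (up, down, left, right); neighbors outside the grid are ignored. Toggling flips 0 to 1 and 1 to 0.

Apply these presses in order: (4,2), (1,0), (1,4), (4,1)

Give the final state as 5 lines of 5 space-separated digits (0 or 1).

After press 1 at (4,2):
0 0 1 1 1
1 0 1 0 1
0 0 0 1 0
0 0 0 0 1
1 1 0 0 0

After press 2 at (1,0):
1 0 1 1 1
0 1 1 0 1
1 0 0 1 0
0 0 0 0 1
1 1 0 0 0

After press 3 at (1,4):
1 0 1 1 0
0 1 1 1 0
1 0 0 1 1
0 0 0 0 1
1 1 0 0 0

After press 4 at (4,1):
1 0 1 1 0
0 1 1 1 0
1 0 0 1 1
0 1 0 0 1
0 0 1 0 0

Answer: 1 0 1 1 0
0 1 1 1 0
1 0 0 1 1
0 1 0 0 1
0 0 1 0 0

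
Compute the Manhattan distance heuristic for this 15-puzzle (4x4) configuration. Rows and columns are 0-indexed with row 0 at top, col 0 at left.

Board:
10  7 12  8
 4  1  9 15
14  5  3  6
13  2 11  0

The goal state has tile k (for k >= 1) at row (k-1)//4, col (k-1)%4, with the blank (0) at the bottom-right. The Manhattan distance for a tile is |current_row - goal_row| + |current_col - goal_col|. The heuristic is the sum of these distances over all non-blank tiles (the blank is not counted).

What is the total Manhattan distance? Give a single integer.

Tile 10: (0,0)->(2,1) = 3
Tile 7: (0,1)->(1,2) = 2
Tile 12: (0,2)->(2,3) = 3
Tile 8: (0,3)->(1,3) = 1
Tile 4: (1,0)->(0,3) = 4
Tile 1: (1,1)->(0,0) = 2
Tile 9: (1,2)->(2,0) = 3
Tile 15: (1,3)->(3,2) = 3
Tile 14: (2,0)->(3,1) = 2
Tile 5: (2,1)->(1,0) = 2
Tile 3: (2,2)->(0,2) = 2
Tile 6: (2,3)->(1,1) = 3
Tile 13: (3,0)->(3,0) = 0
Tile 2: (3,1)->(0,1) = 3
Tile 11: (3,2)->(2,2) = 1
Sum: 3 + 2 + 3 + 1 + 4 + 2 + 3 + 3 + 2 + 2 + 2 + 3 + 0 + 3 + 1 = 34

Answer: 34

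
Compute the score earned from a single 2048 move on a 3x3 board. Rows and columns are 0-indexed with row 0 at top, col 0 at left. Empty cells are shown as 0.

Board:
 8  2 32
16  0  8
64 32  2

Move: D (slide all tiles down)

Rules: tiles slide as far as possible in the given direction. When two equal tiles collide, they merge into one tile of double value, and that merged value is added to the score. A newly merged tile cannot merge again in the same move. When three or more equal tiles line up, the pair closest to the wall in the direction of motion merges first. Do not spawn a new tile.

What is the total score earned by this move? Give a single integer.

Slide down:
col 0: [8, 16, 64] -> [8, 16, 64]  score +0 (running 0)
col 1: [2, 0, 32] -> [0, 2, 32]  score +0 (running 0)
col 2: [32, 8, 2] -> [32, 8, 2]  score +0 (running 0)
Board after move:
 8  0 32
16  2  8
64 32  2

Answer: 0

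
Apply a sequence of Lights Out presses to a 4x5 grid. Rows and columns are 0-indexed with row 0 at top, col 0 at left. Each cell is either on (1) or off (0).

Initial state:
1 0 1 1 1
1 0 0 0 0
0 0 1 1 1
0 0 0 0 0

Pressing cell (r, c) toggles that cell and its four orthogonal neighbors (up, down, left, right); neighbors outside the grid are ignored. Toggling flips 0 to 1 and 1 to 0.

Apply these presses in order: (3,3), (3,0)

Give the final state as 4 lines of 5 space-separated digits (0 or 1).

Answer: 1 0 1 1 1
1 0 0 0 0
1 0 1 0 1
1 1 1 1 1

Derivation:
After press 1 at (3,3):
1 0 1 1 1
1 0 0 0 0
0 0 1 0 1
0 0 1 1 1

After press 2 at (3,0):
1 0 1 1 1
1 0 0 0 0
1 0 1 0 1
1 1 1 1 1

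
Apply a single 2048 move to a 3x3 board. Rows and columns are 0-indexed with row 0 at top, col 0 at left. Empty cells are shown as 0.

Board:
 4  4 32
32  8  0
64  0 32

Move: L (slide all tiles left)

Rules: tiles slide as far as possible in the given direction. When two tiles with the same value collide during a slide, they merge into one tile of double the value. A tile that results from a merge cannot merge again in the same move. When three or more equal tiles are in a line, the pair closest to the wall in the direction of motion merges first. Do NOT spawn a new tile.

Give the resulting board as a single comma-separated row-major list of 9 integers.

Slide left:
row 0: [4, 4, 32] -> [8, 32, 0]
row 1: [32, 8, 0] -> [32, 8, 0]
row 2: [64, 0, 32] -> [64, 32, 0]

Answer: 8, 32, 0, 32, 8, 0, 64, 32, 0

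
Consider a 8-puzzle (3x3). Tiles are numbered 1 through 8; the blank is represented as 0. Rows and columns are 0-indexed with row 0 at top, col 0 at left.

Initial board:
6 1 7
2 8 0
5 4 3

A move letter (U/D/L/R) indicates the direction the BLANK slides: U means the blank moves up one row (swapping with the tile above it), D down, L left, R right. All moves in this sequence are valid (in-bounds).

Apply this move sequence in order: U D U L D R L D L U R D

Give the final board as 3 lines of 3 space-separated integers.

Answer: 6 8 1
4 5 7
2 0 3

Derivation:
After move 1 (U):
6 1 0
2 8 7
5 4 3

After move 2 (D):
6 1 7
2 8 0
5 4 3

After move 3 (U):
6 1 0
2 8 7
5 4 3

After move 4 (L):
6 0 1
2 8 7
5 4 3

After move 5 (D):
6 8 1
2 0 7
5 4 3

After move 6 (R):
6 8 1
2 7 0
5 4 3

After move 7 (L):
6 8 1
2 0 7
5 4 3

After move 8 (D):
6 8 1
2 4 7
5 0 3

After move 9 (L):
6 8 1
2 4 7
0 5 3

After move 10 (U):
6 8 1
0 4 7
2 5 3

After move 11 (R):
6 8 1
4 0 7
2 5 3

After move 12 (D):
6 8 1
4 5 7
2 0 3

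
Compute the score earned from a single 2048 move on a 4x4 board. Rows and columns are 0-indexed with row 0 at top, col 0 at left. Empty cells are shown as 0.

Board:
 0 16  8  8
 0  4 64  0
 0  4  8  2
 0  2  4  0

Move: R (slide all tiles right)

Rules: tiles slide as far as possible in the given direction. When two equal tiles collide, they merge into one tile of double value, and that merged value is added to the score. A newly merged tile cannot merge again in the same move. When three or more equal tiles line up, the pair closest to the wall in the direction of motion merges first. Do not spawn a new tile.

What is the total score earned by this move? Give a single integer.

Slide right:
row 0: [0, 16, 8, 8] -> [0, 0, 16, 16]  score +16 (running 16)
row 1: [0, 4, 64, 0] -> [0, 0, 4, 64]  score +0 (running 16)
row 2: [0, 4, 8, 2] -> [0, 4, 8, 2]  score +0 (running 16)
row 3: [0, 2, 4, 0] -> [0, 0, 2, 4]  score +0 (running 16)
Board after move:
 0  0 16 16
 0  0  4 64
 0  4  8  2
 0  0  2  4

Answer: 16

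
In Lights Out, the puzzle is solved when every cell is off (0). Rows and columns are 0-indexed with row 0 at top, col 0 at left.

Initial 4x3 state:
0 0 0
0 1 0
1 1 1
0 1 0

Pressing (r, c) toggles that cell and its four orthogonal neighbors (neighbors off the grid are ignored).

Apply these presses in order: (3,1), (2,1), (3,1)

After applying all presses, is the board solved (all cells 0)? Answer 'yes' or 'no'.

After press 1 at (3,1):
0 0 0
0 1 0
1 0 1
1 0 1

After press 2 at (2,1):
0 0 0
0 0 0
0 1 0
1 1 1

After press 3 at (3,1):
0 0 0
0 0 0
0 0 0
0 0 0

Lights still on: 0

Answer: yes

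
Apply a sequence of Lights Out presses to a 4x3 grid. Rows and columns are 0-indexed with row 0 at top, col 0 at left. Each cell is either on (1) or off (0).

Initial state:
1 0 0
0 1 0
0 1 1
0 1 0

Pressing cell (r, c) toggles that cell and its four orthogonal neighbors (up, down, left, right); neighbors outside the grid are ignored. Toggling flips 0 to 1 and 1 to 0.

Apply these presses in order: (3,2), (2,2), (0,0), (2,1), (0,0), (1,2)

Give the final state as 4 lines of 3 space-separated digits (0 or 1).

After press 1 at (3,2):
1 0 0
0 1 0
0 1 0
0 0 1

After press 2 at (2,2):
1 0 0
0 1 1
0 0 1
0 0 0

After press 3 at (0,0):
0 1 0
1 1 1
0 0 1
0 0 0

After press 4 at (2,1):
0 1 0
1 0 1
1 1 0
0 1 0

After press 5 at (0,0):
1 0 0
0 0 1
1 1 0
0 1 0

After press 6 at (1,2):
1 0 1
0 1 0
1 1 1
0 1 0

Answer: 1 0 1
0 1 0
1 1 1
0 1 0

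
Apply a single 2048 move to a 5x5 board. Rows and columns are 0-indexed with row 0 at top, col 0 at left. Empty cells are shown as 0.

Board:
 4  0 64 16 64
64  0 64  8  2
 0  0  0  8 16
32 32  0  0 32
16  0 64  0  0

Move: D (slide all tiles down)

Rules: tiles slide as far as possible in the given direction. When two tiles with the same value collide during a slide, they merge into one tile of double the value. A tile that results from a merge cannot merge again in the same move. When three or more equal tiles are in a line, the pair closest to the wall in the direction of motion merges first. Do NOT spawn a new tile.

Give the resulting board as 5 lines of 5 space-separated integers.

Answer:   0   0   0   0   0
  4   0   0   0  64
 64   0   0   0   2
 32   0  64  16  16
 16  32 128  16  32

Derivation:
Slide down:
col 0: [4, 64, 0, 32, 16] -> [0, 4, 64, 32, 16]
col 1: [0, 0, 0, 32, 0] -> [0, 0, 0, 0, 32]
col 2: [64, 64, 0, 0, 64] -> [0, 0, 0, 64, 128]
col 3: [16, 8, 8, 0, 0] -> [0, 0, 0, 16, 16]
col 4: [64, 2, 16, 32, 0] -> [0, 64, 2, 16, 32]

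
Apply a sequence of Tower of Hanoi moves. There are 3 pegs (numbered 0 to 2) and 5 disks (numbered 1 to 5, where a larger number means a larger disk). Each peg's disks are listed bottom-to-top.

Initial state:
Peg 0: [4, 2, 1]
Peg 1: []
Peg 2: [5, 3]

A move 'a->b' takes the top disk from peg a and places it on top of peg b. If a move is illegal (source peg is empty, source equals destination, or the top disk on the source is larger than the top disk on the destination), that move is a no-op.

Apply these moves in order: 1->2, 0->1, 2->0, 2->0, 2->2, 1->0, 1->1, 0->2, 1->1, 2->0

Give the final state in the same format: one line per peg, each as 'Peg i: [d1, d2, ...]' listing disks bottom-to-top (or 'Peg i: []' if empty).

Answer: Peg 0: [4, 2, 1]
Peg 1: []
Peg 2: [5, 3]

Derivation:
After move 1 (1->2):
Peg 0: [4, 2, 1]
Peg 1: []
Peg 2: [5, 3]

After move 2 (0->1):
Peg 0: [4, 2]
Peg 1: [1]
Peg 2: [5, 3]

After move 3 (2->0):
Peg 0: [4, 2]
Peg 1: [1]
Peg 2: [5, 3]

After move 4 (2->0):
Peg 0: [4, 2]
Peg 1: [1]
Peg 2: [5, 3]

After move 5 (2->2):
Peg 0: [4, 2]
Peg 1: [1]
Peg 2: [5, 3]

After move 6 (1->0):
Peg 0: [4, 2, 1]
Peg 1: []
Peg 2: [5, 3]

After move 7 (1->1):
Peg 0: [4, 2, 1]
Peg 1: []
Peg 2: [5, 3]

After move 8 (0->2):
Peg 0: [4, 2]
Peg 1: []
Peg 2: [5, 3, 1]

After move 9 (1->1):
Peg 0: [4, 2]
Peg 1: []
Peg 2: [5, 3, 1]

After move 10 (2->0):
Peg 0: [4, 2, 1]
Peg 1: []
Peg 2: [5, 3]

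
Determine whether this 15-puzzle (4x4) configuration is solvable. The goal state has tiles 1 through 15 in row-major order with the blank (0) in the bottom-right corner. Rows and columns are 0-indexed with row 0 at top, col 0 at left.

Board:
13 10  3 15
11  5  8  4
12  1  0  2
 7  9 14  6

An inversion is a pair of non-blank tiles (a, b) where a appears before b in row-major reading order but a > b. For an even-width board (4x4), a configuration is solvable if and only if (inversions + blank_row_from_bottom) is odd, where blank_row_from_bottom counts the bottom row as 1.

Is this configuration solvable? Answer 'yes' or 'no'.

Inversions: 60
Blank is in row 2 (0-indexed from top), which is row 2 counting from the bottom (bottom = 1).
60 + 2 = 62, which is even, so the puzzle is not solvable.

Answer: no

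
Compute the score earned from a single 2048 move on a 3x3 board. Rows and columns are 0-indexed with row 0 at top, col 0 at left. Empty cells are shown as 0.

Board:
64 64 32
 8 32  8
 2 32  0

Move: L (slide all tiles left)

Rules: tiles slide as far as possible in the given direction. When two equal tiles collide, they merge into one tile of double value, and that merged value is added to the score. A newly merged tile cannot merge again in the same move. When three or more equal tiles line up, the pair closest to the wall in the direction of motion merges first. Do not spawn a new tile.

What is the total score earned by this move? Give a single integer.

Slide left:
row 0: [64, 64, 32] -> [128, 32, 0]  score +128 (running 128)
row 1: [8, 32, 8] -> [8, 32, 8]  score +0 (running 128)
row 2: [2, 32, 0] -> [2, 32, 0]  score +0 (running 128)
Board after move:
128  32   0
  8  32   8
  2  32   0

Answer: 128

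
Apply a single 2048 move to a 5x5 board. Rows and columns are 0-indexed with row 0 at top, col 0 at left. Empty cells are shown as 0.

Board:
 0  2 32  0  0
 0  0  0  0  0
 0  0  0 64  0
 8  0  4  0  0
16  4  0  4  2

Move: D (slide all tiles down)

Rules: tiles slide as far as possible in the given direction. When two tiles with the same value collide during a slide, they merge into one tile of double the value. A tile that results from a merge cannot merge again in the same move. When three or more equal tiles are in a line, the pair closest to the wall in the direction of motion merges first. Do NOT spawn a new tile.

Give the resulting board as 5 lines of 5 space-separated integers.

Answer:  0  0  0  0  0
 0  0  0  0  0
 0  0  0  0  0
 8  2 32 64  0
16  4  4  4  2

Derivation:
Slide down:
col 0: [0, 0, 0, 8, 16] -> [0, 0, 0, 8, 16]
col 1: [2, 0, 0, 0, 4] -> [0, 0, 0, 2, 4]
col 2: [32, 0, 0, 4, 0] -> [0, 0, 0, 32, 4]
col 3: [0, 0, 64, 0, 4] -> [0, 0, 0, 64, 4]
col 4: [0, 0, 0, 0, 2] -> [0, 0, 0, 0, 2]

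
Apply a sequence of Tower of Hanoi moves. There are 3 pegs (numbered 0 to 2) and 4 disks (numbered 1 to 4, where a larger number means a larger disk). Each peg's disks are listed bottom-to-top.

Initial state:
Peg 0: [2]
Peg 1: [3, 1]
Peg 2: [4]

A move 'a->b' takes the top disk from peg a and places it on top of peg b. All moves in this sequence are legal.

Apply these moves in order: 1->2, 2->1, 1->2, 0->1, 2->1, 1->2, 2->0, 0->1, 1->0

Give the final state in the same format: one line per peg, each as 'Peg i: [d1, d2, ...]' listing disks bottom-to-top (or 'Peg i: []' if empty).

After move 1 (1->2):
Peg 0: [2]
Peg 1: [3]
Peg 2: [4, 1]

After move 2 (2->1):
Peg 0: [2]
Peg 1: [3, 1]
Peg 2: [4]

After move 3 (1->2):
Peg 0: [2]
Peg 1: [3]
Peg 2: [4, 1]

After move 4 (0->1):
Peg 0: []
Peg 1: [3, 2]
Peg 2: [4, 1]

After move 5 (2->1):
Peg 0: []
Peg 1: [3, 2, 1]
Peg 2: [4]

After move 6 (1->2):
Peg 0: []
Peg 1: [3, 2]
Peg 2: [4, 1]

After move 7 (2->0):
Peg 0: [1]
Peg 1: [3, 2]
Peg 2: [4]

After move 8 (0->1):
Peg 0: []
Peg 1: [3, 2, 1]
Peg 2: [4]

After move 9 (1->0):
Peg 0: [1]
Peg 1: [3, 2]
Peg 2: [4]

Answer: Peg 0: [1]
Peg 1: [3, 2]
Peg 2: [4]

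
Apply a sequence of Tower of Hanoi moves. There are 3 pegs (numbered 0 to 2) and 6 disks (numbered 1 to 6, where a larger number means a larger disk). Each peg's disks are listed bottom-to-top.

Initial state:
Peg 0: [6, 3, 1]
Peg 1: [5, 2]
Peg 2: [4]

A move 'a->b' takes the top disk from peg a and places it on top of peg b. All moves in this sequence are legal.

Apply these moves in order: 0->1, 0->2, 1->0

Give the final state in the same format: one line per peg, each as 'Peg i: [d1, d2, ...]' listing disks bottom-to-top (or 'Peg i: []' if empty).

After move 1 (0->1):
Peg 0: [6, 3]
Peg 1: [5, 2, 1]
Peg 2: [4]

After move 2 (0->2):
Peg 0: [6]
Peg 1: [5, 2, 1]
Peg 2: [4, 3]

After move 3 (1->0):
Peg 0: [6, 1]
Peg 1: [5, 2]
Peg 2: [4, 3]

Answer: Peg 0: [6, 1]
Peg 1: [5, 2]
Peg 2: [4, 3]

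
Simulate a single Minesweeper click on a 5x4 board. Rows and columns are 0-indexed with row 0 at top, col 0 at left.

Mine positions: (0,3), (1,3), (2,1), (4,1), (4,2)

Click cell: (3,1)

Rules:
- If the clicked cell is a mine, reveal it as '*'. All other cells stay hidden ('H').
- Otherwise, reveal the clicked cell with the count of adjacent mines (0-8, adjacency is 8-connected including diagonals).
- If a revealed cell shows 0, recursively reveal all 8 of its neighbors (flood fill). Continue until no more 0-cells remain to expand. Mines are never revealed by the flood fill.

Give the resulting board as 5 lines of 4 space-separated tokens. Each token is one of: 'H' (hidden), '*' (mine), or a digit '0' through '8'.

H H H H
H H H H
H H H H
H 3 H H
H H H H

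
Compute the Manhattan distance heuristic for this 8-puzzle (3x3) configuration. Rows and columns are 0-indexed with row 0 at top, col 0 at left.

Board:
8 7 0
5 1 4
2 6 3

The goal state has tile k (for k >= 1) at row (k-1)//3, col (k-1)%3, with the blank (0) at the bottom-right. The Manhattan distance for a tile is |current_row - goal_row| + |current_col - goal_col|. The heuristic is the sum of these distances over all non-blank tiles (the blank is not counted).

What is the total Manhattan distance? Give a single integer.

Tile 8: (0,0)->(2,1) = 3
Tile 7: (0,1)->(2,0) = 3
Tile 5: (1,0)->(1,1) = 1
Tile 1: (1,1)->(0,0) = 2
Tile 4: (1,2)->(1,0) = 2
Tile 2: (2,0)->(0,1) = 3
Tile 6: (2,1)->(1,2) = 2
Tile 3: (2,2)->(0,2) = 2
Sum: 3 + 3 + 1 + 2 + 2 + 3 + 2 + 2 = 18

Answer: 18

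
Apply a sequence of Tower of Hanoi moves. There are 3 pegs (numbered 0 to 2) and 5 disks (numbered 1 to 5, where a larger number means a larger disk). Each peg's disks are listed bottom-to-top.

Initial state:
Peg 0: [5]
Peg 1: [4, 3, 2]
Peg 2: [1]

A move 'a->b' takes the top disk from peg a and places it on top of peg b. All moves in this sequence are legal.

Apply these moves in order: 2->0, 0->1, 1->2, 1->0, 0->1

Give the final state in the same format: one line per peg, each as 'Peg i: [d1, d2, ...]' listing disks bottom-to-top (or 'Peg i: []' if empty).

Answer: Peg 0: [5]
Peg 1: [4, 3, 2]
Peg 2: [1]

Derivation:
After move 1 (2->0):
Peg 0: [5, 1]
Peg 1: [4, 3, 2]
Peg 2: []

After move 2 (0->1):
Peg 0: [5]
Peg 1: [4, 3, 2, 1]
Peg 2: []

After move 3 (1->2):
Peg 0: [5]
Peg 1: [4, 3, 2]
Peg 2: [1]

After move 4 (1->0):
Peg 0: [5, 2]
Peg 1: [4, 3]
Peg 2: [1]

After move 5 (0->1):
Peg 0: [5]
Peg 1: [4, 3, 2]
Peg 2: [1]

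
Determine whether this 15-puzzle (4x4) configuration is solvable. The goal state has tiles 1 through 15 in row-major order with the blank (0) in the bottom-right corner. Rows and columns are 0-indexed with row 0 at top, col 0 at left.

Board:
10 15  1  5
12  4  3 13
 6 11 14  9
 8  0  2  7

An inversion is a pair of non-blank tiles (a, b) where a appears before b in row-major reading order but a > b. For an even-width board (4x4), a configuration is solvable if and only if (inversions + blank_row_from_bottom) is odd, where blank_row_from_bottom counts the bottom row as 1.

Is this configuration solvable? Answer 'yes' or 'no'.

Inversions: 56
Blank is in row 3 (0-indexed from top), which is row 1 counting from the bottom (bottom = 1).
56 + 1 = 57, which is odd, so the puzzle is solvable.

Answer: yes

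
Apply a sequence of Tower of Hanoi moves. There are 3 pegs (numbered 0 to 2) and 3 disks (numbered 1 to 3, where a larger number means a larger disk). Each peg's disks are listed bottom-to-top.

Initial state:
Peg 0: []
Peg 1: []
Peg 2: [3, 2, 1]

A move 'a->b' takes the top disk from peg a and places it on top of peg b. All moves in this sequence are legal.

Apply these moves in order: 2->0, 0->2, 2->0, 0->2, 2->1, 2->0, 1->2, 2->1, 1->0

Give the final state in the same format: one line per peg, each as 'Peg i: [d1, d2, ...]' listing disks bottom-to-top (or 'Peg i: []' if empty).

After move 1 (2->0):
Peg 0: [1]
Peg 1: []
Peg 2: [3, 2]

After move 2 (0->2):
Peg 0: []
Peg 1: []
Peg 2: [3, 2, 1]

After move 3 (2->0):
Peg 0: [1]
Peg 1: []
Peg 2: [3, 2]

After move 4 (0->2):
Peg 0: []
Peg 1: []
Peg 2: [3, 2, 1]

After move 5 (2->1):
Peg 0: []
Peg 1: [1]
Peg 2: [3, 2]

After move 6 (2->0):
Peg 0: [2]
Peg 1: [1]
Peg 2: [3]

After move 7 (1->2):
Peg 0: [2]
Peg 1: []
Peg 2: [3, 1]

After move 8 (2->1):
Peg 0: [2]
Peg 1: [1]
Peg 2: [3]

After move 9 (1->0):
Peg 0: [2, 1]
Peg 1: []
Peg 2: [3]

Answer: Peg 0: [2, 1]
Peg 1: []
Peg 2: [3]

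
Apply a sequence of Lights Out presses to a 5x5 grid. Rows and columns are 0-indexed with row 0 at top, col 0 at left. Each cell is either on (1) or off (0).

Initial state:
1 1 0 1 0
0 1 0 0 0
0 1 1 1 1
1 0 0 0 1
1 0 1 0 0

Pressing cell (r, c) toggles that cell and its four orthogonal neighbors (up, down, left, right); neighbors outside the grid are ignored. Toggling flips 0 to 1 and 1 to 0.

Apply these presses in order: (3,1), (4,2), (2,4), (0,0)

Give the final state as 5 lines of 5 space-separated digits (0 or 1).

Answer: 0 0 0 1 0
1 1 0 0 1
0 0 1 0 0
0 1 0 0 0
1 0 0 1 0

Derivation:
After press 1 at (3,1):
1 1 0 1 0
0 1 0 0 0
0 0 1 1 1
0 1 1 0 1
1 1 1 0 0

After press 2 at (4,2):
1 1 0 1 0
0 1 0 0 0
0 0 1 1 1
0 1 0 0 1
1 0 0 1 0

After press 3 at (2,4):
1 1 0 1 0
0 1 0 0 1
0 0 1 0 0
0 1 0 0 0
1 0 0 1 0

After press 4 at (0,0):
0 0 0 1 0
1 1 0 0 1
0 0 1 0 0
0 1 0 0 0
1 0 0 1 0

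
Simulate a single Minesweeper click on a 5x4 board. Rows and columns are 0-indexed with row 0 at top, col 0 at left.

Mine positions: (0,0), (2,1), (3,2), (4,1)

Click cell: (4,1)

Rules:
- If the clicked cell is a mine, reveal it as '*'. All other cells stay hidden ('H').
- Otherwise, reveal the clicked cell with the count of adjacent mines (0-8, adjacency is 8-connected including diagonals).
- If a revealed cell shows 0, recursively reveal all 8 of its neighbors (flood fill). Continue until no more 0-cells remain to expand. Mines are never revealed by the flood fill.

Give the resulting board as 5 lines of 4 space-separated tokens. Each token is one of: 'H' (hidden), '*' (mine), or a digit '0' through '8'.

H H H H
H H H H
H H H H
H H H H
H * H H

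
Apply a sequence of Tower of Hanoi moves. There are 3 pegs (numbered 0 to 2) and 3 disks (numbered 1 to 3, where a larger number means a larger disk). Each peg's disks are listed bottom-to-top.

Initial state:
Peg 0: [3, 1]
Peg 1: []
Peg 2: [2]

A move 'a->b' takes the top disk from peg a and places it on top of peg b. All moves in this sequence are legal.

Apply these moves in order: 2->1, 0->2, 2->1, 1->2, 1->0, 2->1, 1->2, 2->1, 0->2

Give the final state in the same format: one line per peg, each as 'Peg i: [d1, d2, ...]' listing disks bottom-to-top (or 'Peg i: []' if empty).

After move 1 (2->1):
Peg 0: [3, 1]
Peg 1: [2]
Peg 2: []

After move 2 (0->2):
Peg 0: [3]
Peg 1: [2]
Peg 2: [1]

After move 3 (2->1):
Peg 0: [3]
Peg 1: [2, 1]
Peg 2: []

After move 4 (1->2):
Peg 0: [3]
Peg 1: [2]
Peg 2: [1]

After move 5 (1->0):
Peg 0: [3, 2]
Peg 1: []
Peg 2: [1]

After move 6 (2->1):
Peg 0: [3, 2]
Peg 1: [1]
Peg 2: []

After move 7 (1->2):
Peg 0: [3, 2]
Peg 1: []
Peg 2: [1]

After move 8 (2->1):
Peg 0: [3, 2]
Peg 1: [1]
Peg 2: []

After move 9 (0->2):
Peg 0: [3]
Peg 1: [1]
Peg 2: [2]

Answer: Peg 0: [3]
Peg 1: [1]
Peg 2: [2]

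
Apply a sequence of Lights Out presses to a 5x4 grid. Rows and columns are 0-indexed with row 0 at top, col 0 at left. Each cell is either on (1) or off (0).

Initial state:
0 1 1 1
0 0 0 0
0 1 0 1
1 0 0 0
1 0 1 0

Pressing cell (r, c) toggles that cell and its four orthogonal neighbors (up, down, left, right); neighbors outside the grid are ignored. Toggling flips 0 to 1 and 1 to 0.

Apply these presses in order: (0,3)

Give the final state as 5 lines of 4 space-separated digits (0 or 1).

Answer: 0 1 0 0
0 0 0 1
0 1 0 1
1 0 0 0
1 0 1 0

Derivation:
After press 1 at (0,3):
0 1 0 0
0 0 0 1
0 1 0 1
1 0 0 0
1 0 1 0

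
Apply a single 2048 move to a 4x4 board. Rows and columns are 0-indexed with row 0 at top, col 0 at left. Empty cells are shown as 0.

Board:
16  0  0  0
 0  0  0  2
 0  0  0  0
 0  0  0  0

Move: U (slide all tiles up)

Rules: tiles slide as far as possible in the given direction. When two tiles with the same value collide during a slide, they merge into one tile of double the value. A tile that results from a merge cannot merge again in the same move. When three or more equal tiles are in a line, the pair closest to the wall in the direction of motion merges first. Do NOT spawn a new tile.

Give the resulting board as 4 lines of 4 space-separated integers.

Answer: 16  0  0  2
 0  0  0  0
 0  0  0  0
 0  0  0  0

Derivation:
Slide up:
col 0: [16, 0, 0, 0] -> [16, 0, 0, 0]
col 1: [0, 0, 0, 0] -> [0, 0, 0, 0]
col 2: [0, 0, 0, 0] -> [0, 0, 0, 0]
col 3: [0, 2, 0, 0] -> [2, 0, 0, 0]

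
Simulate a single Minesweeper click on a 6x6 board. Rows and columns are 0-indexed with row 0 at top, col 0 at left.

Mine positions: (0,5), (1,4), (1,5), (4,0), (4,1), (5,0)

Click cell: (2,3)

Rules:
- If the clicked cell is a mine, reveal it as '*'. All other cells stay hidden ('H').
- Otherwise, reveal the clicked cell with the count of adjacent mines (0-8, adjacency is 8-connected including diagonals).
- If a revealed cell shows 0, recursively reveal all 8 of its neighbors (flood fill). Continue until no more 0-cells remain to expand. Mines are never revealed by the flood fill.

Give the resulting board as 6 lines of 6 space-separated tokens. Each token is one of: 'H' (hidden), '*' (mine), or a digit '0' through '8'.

H H H H H H
H H H H H H
H H H 1 H H
H H H H H H
H H H H H H
H H H H H H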